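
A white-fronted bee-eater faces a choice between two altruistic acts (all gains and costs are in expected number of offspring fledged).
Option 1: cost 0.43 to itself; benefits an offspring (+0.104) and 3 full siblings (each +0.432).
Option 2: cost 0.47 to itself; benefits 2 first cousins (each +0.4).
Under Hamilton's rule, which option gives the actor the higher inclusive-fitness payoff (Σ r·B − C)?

Option 1: r to an offspring = 0.5.
Option 1: r to a full sibling = 0.5.
Option 1: Σ r·B − C = (1·0.5·0.104 + 3·0.5·0.432) − 0.43 = 0.27.
Option 2: r to a first cousin = 0.125.
Option 2: Σ r·B − C = (2·0.125·0.4) − 0.47 = -0.37.
Option 1 has the higher net inclusive-fitness payoff.

Option 1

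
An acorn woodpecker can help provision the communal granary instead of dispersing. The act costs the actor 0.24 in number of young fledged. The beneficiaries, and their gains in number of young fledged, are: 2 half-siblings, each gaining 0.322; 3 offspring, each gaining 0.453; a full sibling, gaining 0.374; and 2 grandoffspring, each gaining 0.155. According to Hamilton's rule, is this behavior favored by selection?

Hamilton's rule: the trait is favored when the sum of r·B over every recipient exceeds the actor's cost C.
r to a half-sibling = 0.25 (half-sibs share one parent — one path of length 2: r = (1/2)^2 = 1/4).
r to an offspring = 1/2 (one parent–offspring link: r = (1/2)^1 = 1/2).
r to a full sibling = 1/2 (full sibs share both parents — two paths of length 2: r = 2·(1/2)^2 = 1/2).
r to a grandoffspring = 0.25 (two parent–offspring links: r = (1/2)^2 = 1/4).
Summing one r·B term per recipient: 2·0.25·0.322 + 3·0.5·0.453 + 1·0.5·0.374 + 2·0.25·0.155 = 1.105.
1.105 > 0.24: the indirect benefit exceeds the cost.

Yes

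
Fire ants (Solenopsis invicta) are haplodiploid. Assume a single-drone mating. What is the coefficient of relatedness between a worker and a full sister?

Haplodiploid full sisters inherit their father's entire haploid genome identically (contributing 1/2) and on average half of their mother's contribution (1/2 · 1/2 = 1/4); r = 1/2 + 1/4 = 3/4.

0.75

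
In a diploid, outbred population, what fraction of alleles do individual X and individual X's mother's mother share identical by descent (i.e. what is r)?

Each parent–offspring link contributes a factor of 1/2, and independent paths through distinct common ancestors add.
Two parent–offspring links: r = (1/2)^2 = 1/4.

0.25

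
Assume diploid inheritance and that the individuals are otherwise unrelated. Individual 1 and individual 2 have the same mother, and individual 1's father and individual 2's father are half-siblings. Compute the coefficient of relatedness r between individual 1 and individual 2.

0.3125

Relatedness sums over independent paths through distinct common ancestors.
Individual 1 and individual 2 are related in two ways: half-sibs through their shared mother (r = 1/4) and half first cousins through their fathers (r = 1/16).
r = 1/4 + 1/16 = 5/16 = 0.3125.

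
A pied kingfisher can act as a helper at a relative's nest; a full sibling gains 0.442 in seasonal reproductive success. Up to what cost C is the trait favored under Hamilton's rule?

r to a full sibling = 0.5 (full sibs share both parents — two paths of length 2: r = 2·(1/2)^2 = 1/2).
Hamilton's rule: n·r·B > C, so the trait is favored while C < n·r·B = 1·0.5·0.442 = 0.221.

0.221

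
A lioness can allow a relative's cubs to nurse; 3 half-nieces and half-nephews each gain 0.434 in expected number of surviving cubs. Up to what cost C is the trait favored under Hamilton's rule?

0.16275

r to a half-niece or half-nephew = 1/8 (half-aunt/uncle↔niece/nephew: one path of length 3: r = (1/2)^3 = 1/8).
Hamilton's rule: n·r·B > C, so the trait is favored while C < n·r·B = 3·0.125·0.434 = 0.16275.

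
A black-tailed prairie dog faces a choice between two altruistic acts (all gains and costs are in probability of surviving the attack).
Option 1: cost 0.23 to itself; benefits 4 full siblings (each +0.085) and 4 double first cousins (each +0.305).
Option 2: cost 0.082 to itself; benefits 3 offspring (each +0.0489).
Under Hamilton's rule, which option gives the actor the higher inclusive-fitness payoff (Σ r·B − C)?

Option 1: r to a full sibling = 0.5.
Option 1: r to a double first cousin = 0.25.
Option 1: Σ r·B − C = (4·0.5·0.085 + 4·0.25·0.305) − 0.23 = 0.245.
Option 2: r to an offspring = 0.5.
Option 2: Σ r·B − C = (3·0.5·0.0489) − 0.082 = -0.00865.
Option 1 has the higher net inclusive-fitness payoff.

Option 1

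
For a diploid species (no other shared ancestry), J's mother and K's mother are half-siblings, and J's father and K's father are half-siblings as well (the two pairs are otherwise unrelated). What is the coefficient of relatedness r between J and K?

With two independent routes of shared ancestry, r is the sum of the two contributions.
J and K are related in two ways: half first cousins through their mothers (r = 1/16) and half first cousins through their fathers (r = 1/16).
r = 1/16 + 1/16 = 1/8 = 0.125.

0.125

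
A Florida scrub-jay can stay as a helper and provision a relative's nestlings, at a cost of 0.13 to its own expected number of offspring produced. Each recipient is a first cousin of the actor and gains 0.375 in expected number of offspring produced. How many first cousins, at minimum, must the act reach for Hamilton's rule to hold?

3

r to a first cousin = 0.125 (first cousins share one grandparent pair — two paths of length 4: r = 2·(1/2)^4 = 1/8).
Hamilton's rule: n·r·B > C  ⇒  n > C/(r·B) = 0.13/(0.125·0.375) = 2.773.
The smallest integer exceeding 2.773 is 3.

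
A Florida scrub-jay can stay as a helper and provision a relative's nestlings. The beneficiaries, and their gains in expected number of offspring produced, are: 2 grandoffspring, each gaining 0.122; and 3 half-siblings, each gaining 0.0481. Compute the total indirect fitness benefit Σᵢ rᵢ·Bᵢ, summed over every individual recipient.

0.097075

r to a grandoffspring = 0.25 (two parent–offspring links: r = (1/2)^2 = 1/4).
r to a half-sibling = 1/4 (half-sibs share one parent — one path of length 2: r = (1/2)^2 = 1/4).
Summing one r·B term per recipient: 2·0.25·0.122 + 3·0.25·0.0481 = 0.097075.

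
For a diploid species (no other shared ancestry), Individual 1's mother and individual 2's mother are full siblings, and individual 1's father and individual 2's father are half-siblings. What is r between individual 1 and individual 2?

Relatedness sums over independent paths through distinct common ancestors.
Individual 1 and individual 2 are related in two ways: first cousins through their mothers (r = 1/8) and half first cousins through their fathers (r = 1/16).
r = 1/8 + 1/16 = 0.1875.

0.1875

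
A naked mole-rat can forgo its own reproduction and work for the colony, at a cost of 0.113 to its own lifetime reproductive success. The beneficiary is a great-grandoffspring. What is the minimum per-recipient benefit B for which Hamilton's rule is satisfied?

0.904

r to a great-grandoffspring = 1/8 (three parent–offspring links: r = (1/2)^3 = 1/8).
Hamilton's rule with n recipients of equal r: n·r·B > C, so B > C/(n·r) = 0.113/(1·0.125) = 0.904.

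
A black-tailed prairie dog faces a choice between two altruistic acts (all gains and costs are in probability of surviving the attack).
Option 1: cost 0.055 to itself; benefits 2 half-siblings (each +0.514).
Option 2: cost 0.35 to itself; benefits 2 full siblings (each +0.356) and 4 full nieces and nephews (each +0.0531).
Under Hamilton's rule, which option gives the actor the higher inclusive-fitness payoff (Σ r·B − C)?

Option 1: r to a half-sibling = 0.25.
Option 1: Σ r·B − C = (2·0.25·0.514) − 0.055 = 0.202.
Option 2: r to a full sibling = 0.5.
Option 2: r to a full niece or nephew = 0.25.
Option 2: Σ r·B − C = (2·0.5·0.356 + 4·0.25·0.0531) − 0.35 = 0.0591.
Option 1 has the higher net inclusive-fitness payoff.

Option 1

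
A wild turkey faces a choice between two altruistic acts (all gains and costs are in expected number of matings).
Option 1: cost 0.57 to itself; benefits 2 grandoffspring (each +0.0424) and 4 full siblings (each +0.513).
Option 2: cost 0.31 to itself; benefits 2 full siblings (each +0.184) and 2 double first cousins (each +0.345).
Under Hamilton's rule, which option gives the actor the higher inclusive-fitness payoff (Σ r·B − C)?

Option 1: r to a grandoffspring = 0.25.
Option 1: r to a full sibling = 0.5.
Option 1: Σ r·B − C = (2·0.25·0.0424 + 4·0.5·0.513) − 0.57 = 0.4772.
Option 2: r to a full sibling = 0.5.
Option 2: r to a double first cousin = 0.25.
Option 2: Σ r·B − C = (2·0.5·0.184 + 2·0.25·0.345) − 0.31 = 0.0465.
Option 1 has the higher net inclusive-fitness payoff.

Option 1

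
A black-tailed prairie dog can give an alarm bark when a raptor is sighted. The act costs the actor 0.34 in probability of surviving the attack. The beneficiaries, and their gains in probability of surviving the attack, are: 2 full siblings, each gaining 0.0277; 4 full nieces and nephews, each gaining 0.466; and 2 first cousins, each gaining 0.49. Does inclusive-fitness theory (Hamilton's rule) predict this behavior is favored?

Yes

Hamilton's rule: the trait is favored when the sum of r·B over every recipient exceeds the actor's cost C.
r to a full sibling = 0.5 (full sibs share both parents — two paths of length 2: r = 2·(1/2)^2 = 1/2).
r to a full niece or nephew = 1/4 (full aunt/uncle↔niece/nephew: two paths of length 3 through the shared grandparent pair: r = 2·(1/2)^3 = 1/4).
r to a first cousin = 1/8 (first cousins share one grandparent pair — two paths of length 4: r = 2·(1/2)^4 = 1/8).
Summing one r·B term per recipient: 2·0.5·0.0277 + 4·0.25·0.466 + 2·0.125·0.49 = 0.6162.
0.6162 > 0.34: the indirect benefit exceeds the cost.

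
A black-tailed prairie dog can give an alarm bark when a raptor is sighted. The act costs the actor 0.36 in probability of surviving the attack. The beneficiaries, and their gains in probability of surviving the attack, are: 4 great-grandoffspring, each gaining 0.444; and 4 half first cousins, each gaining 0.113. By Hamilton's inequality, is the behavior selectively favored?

Hamilton's rule: the trait is favored when the sum of r·B over every recipient exceeds the actor's cost C.
r to a great-grandoffspring = 0.125 (three parent–offspring links: r = (1/2)^3 = 1/8).
r to a half first cousin = 1/16 (half first cousins share one grandparent — one path of length 4: r = (1/2)^4 = 1/16).
Summing one r·B term per recipient: 4·0.125·0.444 + 4·0.0625·0.113 = 0.25025.
0.25025 < 0.36: the indirect benefit is less than the cost.

No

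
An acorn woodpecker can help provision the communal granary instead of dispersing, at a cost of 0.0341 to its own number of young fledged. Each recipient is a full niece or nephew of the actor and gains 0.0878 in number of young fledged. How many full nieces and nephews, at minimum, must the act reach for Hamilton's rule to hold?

r to a full niece or nephew = 1/4 (full aunt/uncle↔niece/nephew: two paths of length 3 through the shared grandparent pair: r = 2·(1/2)^3 = 1/4).
Hamilton's rule: n·r·B > C  ⇒  n > C/(r·B) = 0.0341/(0.25·0.0878) = 1.554.
The smallest integer exceeding 1.554 is 2.

2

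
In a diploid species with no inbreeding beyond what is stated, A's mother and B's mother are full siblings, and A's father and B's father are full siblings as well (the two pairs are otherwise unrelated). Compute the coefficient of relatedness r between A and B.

Wright's path rule: contributions from independent ancestry routes add.
A and B are related in two ways: first cousins through their mothers (r = 1/8) and first cousins through their fathers (r = 1/8) — i.e. double first cousins.
r = 1/8 + 1/8 = 0.25.

0.25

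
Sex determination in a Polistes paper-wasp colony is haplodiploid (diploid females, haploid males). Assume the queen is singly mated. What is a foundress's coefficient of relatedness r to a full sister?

0.75

Haplodiploid full sisters inherit their father's entire haploid genome identically (contributing 1/2) and on average half of their mother's contribution (1/2 · 1/2 = 1/4); r = 1/2 + 1/4 = 3/4.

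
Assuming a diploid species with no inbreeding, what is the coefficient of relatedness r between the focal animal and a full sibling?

0.5

Full sibs share both parents — two paths of length 2: r = 2·(1/2)^2 = 1/2.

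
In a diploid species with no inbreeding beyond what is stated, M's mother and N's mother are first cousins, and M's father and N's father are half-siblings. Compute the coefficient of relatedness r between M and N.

0.09375

Wright's path rule: contributions from independent ancestry routes add.
M and N are related in two ways: second cousins through their mothers (r = 1/32) and half first cousins through their fathers (r = 1/16).
r = 1/32 + 1/16 = 3/32 = 0.09375.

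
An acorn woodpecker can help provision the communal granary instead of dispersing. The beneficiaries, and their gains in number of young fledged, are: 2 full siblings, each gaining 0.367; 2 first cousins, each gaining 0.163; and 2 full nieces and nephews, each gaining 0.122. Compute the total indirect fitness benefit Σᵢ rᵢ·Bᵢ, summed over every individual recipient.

0.46875

r to a full sibling = 0.5 (full sibs share both parents — two paths of length 2: r = 2·(1/2)^2 = 1/2).
r to a first cousin = 1/8 (first cousins share one grandparent pair — two paths of length 4: r = 2·(1/2)^4 = 1/8).
r to a full niece or nephew = 0.25 (full aunt/uncle↔niece/nephew: two paths of length 3 through the shared grandparent pair: r = 2·(1/2)^3 = 1/4).
Summing one r·B term per recipient: 2·0.5·0.367 + 2·0.125·0.163 + 2·0.25·0.122 = 0.46875.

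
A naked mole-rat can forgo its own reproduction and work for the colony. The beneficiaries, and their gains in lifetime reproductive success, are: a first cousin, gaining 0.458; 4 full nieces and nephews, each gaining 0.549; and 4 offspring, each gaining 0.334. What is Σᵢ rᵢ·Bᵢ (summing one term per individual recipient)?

1.27425

r to a first cousin = 0.125 (first cousins share one grandparent pair — two paths of length 4: r = 2·(1/2)^4 = 1/8).
r to a full niece or nephew = 1/4 (full aunt/uncle↔niece/nephew: two paths of length 3 through the shared grandparent pair: r = 2·(1/2)^3 = 1/4).
r to an offspring = 0.5 (one parent–offspring link: r = (1/2)^1 = 1/2).
Summing one r·B term per recipient: 1·0.125·0.458 + 4·0.25·0.549 + 4·0.5·0.334 = 1.27425.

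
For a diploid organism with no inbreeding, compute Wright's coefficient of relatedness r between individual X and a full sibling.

Full sibs share both parents — two paths of length 2: r = 2·(1/2)^2 = 1/2.

0.5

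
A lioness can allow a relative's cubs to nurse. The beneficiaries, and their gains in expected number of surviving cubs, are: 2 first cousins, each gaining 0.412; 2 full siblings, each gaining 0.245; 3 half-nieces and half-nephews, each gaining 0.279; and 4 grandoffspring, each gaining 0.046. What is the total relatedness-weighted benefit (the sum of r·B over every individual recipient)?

0.498625

r to a first cousin = 0.125 (first cousins share one grandparent pair — two paths of length 4: r = 2·(1/2)^4 = 1/8).
r to a full sibling = 0.5 (full sibs share both parents — two paths of length 2: r = 2·(1/2)^2 = 1/2).
r to a half-niece or half-nephew = 1/8 (half-aunt/uncle↔niece/nephew: one path of length 3: r = (1/2)^3 = 1/8).
r to a grandoffspring = 1/4 (two parent–offspring links: r = (1/2)^2 = 1/4).
Summing one r·B term per recipient: 2·0.125·0.412 + 2·0.5·0.245 + 3·0.125·0.279 + 4·0.25·0.046 = 0.498625.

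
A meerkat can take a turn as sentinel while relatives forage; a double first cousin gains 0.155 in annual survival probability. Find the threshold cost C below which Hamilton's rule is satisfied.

r to a double first cousin = 1/4 (double first cousins share both grandparent pairs — four paths of length 4: r = 4·(1/2)^4 = 1/4).
Hamilton's rule: n·r·B > C, so the trait is favored while C < n·r·B = 1·0.25·0.155 = 0.03875.

0.03875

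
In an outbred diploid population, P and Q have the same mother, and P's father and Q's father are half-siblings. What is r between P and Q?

With two independent routes of shared ancestry, r is the sum of the two contributions.
P and Q are related in two ways: half-sibs through their shared mother (r = 1/4) and half first cousins through their fathers (r = 1/16).
r = 1/4 + 1/16 = 0.3125.

0.3125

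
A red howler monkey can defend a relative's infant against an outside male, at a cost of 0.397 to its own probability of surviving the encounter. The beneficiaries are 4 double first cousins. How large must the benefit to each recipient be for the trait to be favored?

0.397

r to a double first cousin = 1/4 (double first cousins share both grandparent pairs — four paths of length 4: r = 4·(1/2)^4 = 1/4).
Hamilton's rule with n recipients of equal r: n·r·B > C, so B > C/(n·r) = 0.397/(4·0.25) = 0.397.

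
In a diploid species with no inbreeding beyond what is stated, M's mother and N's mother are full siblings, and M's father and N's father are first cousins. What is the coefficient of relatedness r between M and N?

Wright's path rule: contributions from independent ancestry routes add.
M and N are related in two ways: first cousins through their mothers (r = 1/8) and second cousins through their fathers (r = 1/32).
r = 1/8 + 1/32 = 5/32 = 0.15625.

0.15625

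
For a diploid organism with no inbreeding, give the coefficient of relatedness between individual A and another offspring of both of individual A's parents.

Each parent–offspring link contributes a factor of 1/2, and independent paths through distinct common ancestors add.
Full sibs share both parents — two paths of length 2: r = 2·(1/2)^2 = 1/2.

0.5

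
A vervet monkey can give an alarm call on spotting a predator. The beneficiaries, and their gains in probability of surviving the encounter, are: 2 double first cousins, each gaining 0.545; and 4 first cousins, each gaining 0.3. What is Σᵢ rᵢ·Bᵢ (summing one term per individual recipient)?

0.4225

r to a double first cousin = 0.25 (double first cousins share both grandparent pairs — four paths of length 4: r = 4·(1/2)^4 = 1/4).
r to a first cousin = 0.125 (first cousins share one grandparent pair — two paths of length 4: r = 2·(1/2)^4 = 1/8).
Summing one r·B term per recipient: 2·0.25·0.545 + 4·0.125·0.3 = 0.4225.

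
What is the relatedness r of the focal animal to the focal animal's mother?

Each parent–offspring link contributes a factor of 1/2, and independent paths through distinct common ancestors add.
One parent–offspring link: r = (1/2)^1 = 1/2.

0.5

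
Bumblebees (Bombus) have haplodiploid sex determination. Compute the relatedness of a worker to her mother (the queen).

One meiotic link between diploid queen and diploid daughter: r = 1/2.

0.5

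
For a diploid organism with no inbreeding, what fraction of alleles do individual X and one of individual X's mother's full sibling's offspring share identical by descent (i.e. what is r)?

Each parent–offspring link contributes a factor of 1/2, and independent paths through distinct common ancestors add.
First cousins share one grandparent pair — two paths of length 4: r = 2·(1/2)^4 = 1/8.

0.125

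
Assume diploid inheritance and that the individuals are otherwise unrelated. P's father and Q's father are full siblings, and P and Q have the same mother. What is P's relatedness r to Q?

0.375

Independent pedigree routes through distinct common ancestors add.
P and Q are related in two ways: first cousins through their fathers (r = 1/8) and half-sibs through their shared mother (r = 1/4).
r = 1/8 + 1/4 = 0.375.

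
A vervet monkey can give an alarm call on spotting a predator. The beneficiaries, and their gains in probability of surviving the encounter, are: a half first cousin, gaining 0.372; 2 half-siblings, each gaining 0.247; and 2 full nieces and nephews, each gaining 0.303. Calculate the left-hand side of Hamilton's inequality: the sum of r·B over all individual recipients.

0.29825

r to a half first cousin = 1/16 (half first cousins share one grandparent — one path of length 4: r = (1/2)^4 = 1/16).
r to a half-sibling = 0.25 (half-sibs share one parent — one path of length 2: r = (1/2)^2 = 1/4).
r to a full niece or nephew = 1/4 (full aunt/uncle↔niece/nephew: two paths of length 3 through the shared grandparent pair: r = 2·(1/2)^3 = 1/4).
Summing one r·B term per recipient: 1·0.0625·0.372 + 2·0.25·0.247 + 2·0.25·0.303 = 0.29825.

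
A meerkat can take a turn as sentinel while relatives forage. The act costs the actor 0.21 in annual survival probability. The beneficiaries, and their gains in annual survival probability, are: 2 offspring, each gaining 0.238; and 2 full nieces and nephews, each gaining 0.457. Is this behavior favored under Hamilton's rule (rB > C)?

Hamilton's rule: the trait is favored when the sum of r·B over every recipient exceeds the actor's cost C.
r to an offspring = 1/2 (one parent–offspring link: r = (1/2)^1 = 1/2).
r to a full niece or nephew = 1/4 (full aunt/uncle↔niece/nephew: two paths of length 3 through the shared grandparent pair: r = 2·(1/2)^3 = 1/4).
Summing one r·B term per recipient: 2·0.5·0.238 + 2·0.25·0.457 = 0.4665.
0.4665 > 0.21: the indirect benefit exceeds the cost.

Yes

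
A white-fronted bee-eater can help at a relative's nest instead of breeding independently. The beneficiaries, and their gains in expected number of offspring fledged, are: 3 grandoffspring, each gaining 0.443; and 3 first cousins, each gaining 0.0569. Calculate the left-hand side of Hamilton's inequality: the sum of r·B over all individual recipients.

r to a grandoffspring = 0.25 (two parent–offspring links: r = (1/2)^2 = 1/4).
r to a first cousin = 1/8 (first cousins share one grandparent pair — two paths of length 4: r = 2·(1/2)^4 = 1/8).
Summing one r·B term per recipient: 3·0.25·0.443 + 3·0.125·0.0569 = 0.3535875.

0.3535875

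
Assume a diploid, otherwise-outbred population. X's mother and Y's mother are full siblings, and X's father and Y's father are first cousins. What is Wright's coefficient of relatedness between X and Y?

Wright's path rule: contributions from independent ancestry routes add.
X and Y are related in two ways: first cousins through their mothers (r = 1/8) and second cousins through their fathers (r = 1/32).
r = 1/8 + 1/32 = 0.15625.

0.15625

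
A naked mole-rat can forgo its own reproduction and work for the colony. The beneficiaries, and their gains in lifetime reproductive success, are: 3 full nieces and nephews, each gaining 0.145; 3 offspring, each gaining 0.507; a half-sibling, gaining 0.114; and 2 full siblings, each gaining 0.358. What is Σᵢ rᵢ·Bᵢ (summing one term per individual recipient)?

r to a full niece or nephew = 0.25 (full aunt/uncle↔niece/nephew: two paths of length 3 through the shared grandparent pair: r = 2·(1/2)^3 = 1/4).
r to an offspring = 1/2 (one parent–offspring link: r = (1/2)^1 = 1/2).
r to a half-sibling = 0.25 (half-sibs share one parent — one path of length 2: r = (1/2)^2 = 1/4).
r to a full sibling = 1/2 (full sibs share both parents — two paths of length 2: r = 2·(1/2)^2 = 1/2).
Summing one r·B term per recipient: 3·0.25·0.145 + 3·0.5·0.507 + 1·0.25·0.114 + 2·0.5·0.358 = 1.25575.

1.25575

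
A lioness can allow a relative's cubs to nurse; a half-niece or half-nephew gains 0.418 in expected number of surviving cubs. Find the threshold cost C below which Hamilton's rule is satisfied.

r to a half-niece or half-nephew = 0.125 (half-aunt/uncle↔niece/nephew: one path of length 3: r = (1/2)^3 = 1/8).
Hamilton's rule: n·r·B > C, so the trait is favored while C < n·r·B = 1·0.125·0.418 = 0.05225.

0.05225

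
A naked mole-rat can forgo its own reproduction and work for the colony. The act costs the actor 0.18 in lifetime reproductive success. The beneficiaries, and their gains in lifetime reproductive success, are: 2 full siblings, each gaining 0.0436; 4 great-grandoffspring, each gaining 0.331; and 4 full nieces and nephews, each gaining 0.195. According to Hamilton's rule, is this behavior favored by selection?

Yes

Hamilton's rule: the trait is favored when the sum of r·B over every recipient exceeds the actor's cost C.
r to a full sibling = 0.5 (full sibs share both parents — two paths of length 2: r = 2·(1/2)^2 = 1/2).
r to a great-grandoffspring = 1/8 (three parent–offspring links: r = (1/2)^3 = 1/8).
r to a full niece or nephew = 0.25 (full aunt/uncle↔niece/nephew: two paths of length 3 through the shared grandparent pair: r = 2·(1/2)^3 = 1/4).
Summing one r·B term per recipient: 2·0.5·0.0436 + 4·0.125·0.331 + 4·0.25·0.195 = 0.4041.
0.4041 > 0.18: the indirect benefit exceeds the cost.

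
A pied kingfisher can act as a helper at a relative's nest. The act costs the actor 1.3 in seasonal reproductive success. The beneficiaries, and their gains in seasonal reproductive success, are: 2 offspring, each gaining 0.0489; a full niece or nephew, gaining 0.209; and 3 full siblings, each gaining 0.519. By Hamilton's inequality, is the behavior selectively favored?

No

Hamilton's rule: the trait is favored when the sum of r·B over every recipient exceeds the actor's cost C.
r to an offspring = 1/2 (one parent–offspring link: r = (1/2)^1 = 1/2).
r to a full niece or nephew = 0.25 (full aunt/uncle↔niece/nephew: two paths of length 3 through the shared grandparent pair: r = 2·(1/2)^3 = 1/4).
r to a full sibling = 0.5 (full sibs share both parents — two paths of length 2: r = 2·(1/2)^2 = 1/2).
Summing one r·B term per recipient: 2·0.5·0.0489 + 1·0.25·0.209 + 3·0.5·0.519 = 0.87965.
0.87965 < 1.3: the indirect benefit is less than the cost.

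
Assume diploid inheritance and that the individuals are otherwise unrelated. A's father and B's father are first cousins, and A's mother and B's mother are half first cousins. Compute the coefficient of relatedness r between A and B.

0.046875

With two independent routes of shared ancestry, r is the sum of the two contributions.
A and B are related in two ways: second cousins through their fathers (r = 1/32) and half second cousins through their mothers (r = 1/64).
r = 1/32 + 1/64 = 3/64 = 0.046875.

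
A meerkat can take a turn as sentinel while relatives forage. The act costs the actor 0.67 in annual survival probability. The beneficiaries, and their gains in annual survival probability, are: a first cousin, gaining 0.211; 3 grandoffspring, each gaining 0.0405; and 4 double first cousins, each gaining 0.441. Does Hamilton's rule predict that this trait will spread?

Hamilton's rule: the trait is favored when the sum of r·B over every recipient exceeds the actor's cost C.
r to a first cousin = 0.125 (first cousins share one grandparent pair — two paths of length 4: r = 2·(1/2)^4 = 1/8).
r to a grandoffspring = 1/4 (two parent–offspring links: r = (1/2)^2 = 1/4).
r to a double first cousin = 0.25 (double first cousins share both grandparent pairs — four paths of length 4: r = 4·(1/2)^4 = 1/4).
Summing one r·B term per recipient: 1·0.125·0.211 + 3·0.25·0.0405 + 4·0.25·0.441 = 0.49775.
0.49775 < 0.67: the indirect benefit is less than the cost.

No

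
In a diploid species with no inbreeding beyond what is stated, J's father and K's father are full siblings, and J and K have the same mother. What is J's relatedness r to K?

With two independent routes of shared ancestry, r is the sum of the two contributions.
J and K are related in two ways: first cousins through their fathers (r = 1/8) and half-sibs through their shared mother (r = 1/4).
r = 1/8 + 1/4 = 3/8 = 0.375.

0.375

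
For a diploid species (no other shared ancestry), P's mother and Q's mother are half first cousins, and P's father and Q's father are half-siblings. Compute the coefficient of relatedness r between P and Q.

Independent pedigree routes through distinct common ancestors add.
P and Q are related in two ways: half second cousins through their mothers (r = 1/64) and half first cousins through their fathers (r = 1/16).
r = 1/64 + 1/16 = 0.078125.

0.078125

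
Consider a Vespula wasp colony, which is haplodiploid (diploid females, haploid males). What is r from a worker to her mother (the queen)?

0.5

One meiotic link between diploid queen and diploid daughter: r = 1/2.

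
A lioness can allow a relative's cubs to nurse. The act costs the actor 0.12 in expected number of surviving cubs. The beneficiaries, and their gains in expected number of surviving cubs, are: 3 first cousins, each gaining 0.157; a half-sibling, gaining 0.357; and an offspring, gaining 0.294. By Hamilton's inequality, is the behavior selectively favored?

Hamilton's rule: the trait is favored when the sum of r·B over every recipient exceeds the actor's cost C.
r to a first cousin = 1/8 (first cousins share one grandparent pair — two paths of length 4: r = 2·(1/2)^4 = 1/8).
r to a half-sibling = 1/4 (half-sibs share one parent — one path of length 2: r = (1/2)^2 = 1/4).
r to an offspring = 1/2 (one parent–offspring link: r = (1/2)^1 = 1/2).
Summing one r·B term per recipient: 3·0.125·0.157 + 1·0.25·0.357 + 1·0.5·0.294 = 0.295125.
0.295125 > 0.12: the indirect benefit exceeds the cost.

Yes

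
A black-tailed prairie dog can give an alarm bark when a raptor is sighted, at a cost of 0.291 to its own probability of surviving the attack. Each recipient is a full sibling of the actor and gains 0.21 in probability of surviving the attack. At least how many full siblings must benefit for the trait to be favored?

r to a full sibling = 0.5 (full sibs share both parents — two paths of length 2: r = 2·(1/2)^2 = 1/2).
Hamilton's rule: n·r·B > C  ⇒  n > C/(r·B) = 0.291/(0.5·0.21) = 2.771.
The smallest integer exceeding 2.771 is 3.

3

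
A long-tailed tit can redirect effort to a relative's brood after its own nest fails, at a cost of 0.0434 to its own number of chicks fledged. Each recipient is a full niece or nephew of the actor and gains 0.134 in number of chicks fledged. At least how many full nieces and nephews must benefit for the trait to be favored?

r to a full niece or nephew = 0.25 (full aunt/uncle↔niece/nephew: two paths of length 3 through the shared grandparent pair: r = 2·(1/2)^3 = 1/4).
Hamilton's rule: n·r·B > C  ⇒  n > C/(r·B) = 0.0434/(0.25·0.134) = 1.296.
The smallest integer exceeding 1.296 is 2.

2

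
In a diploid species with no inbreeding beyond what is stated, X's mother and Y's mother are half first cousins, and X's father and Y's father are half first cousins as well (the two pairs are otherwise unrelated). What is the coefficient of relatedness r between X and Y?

Independent pedigree routes through distinct common ancestors add.
X and Y are related in two ways: half second cousins through their mothers (r = 1/64) and half second cousins through their fathers (r = 1/64).
r = 1/64 + 1/64 = 1/32 = 0.03125.

0.03125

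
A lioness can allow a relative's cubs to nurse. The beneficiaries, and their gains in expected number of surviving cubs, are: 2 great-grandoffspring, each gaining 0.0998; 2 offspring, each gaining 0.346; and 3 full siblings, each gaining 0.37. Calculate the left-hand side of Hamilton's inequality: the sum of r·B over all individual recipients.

0.92595

r to a great-grandoffspring = 0.125 (three parent–offspring links: r = (1/2)^3 = 1/8).
r to an offspring = 1/2 (one parent–offspring link: r = (1/2)^1 = 1/2).
r to a full sibling = 0.5 (full sibs share both parents — two paths of length 2: r = 2·(1/2)^2 = 1/2).
Summing one r·B term per recipient: 2·0.125·0.0998 + 2·0.5·0.346 + 3·0.5·0.37 = 0.92595.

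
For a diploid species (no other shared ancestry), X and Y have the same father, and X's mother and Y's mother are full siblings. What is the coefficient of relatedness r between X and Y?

0.375

Relatedness sums over independent paths through distinct common ancestors.
X and Y are related in two ways: half-sibs through their shared father (r = 1/4) and first cousins through their mothers (r = 1/8).
r = 1/4 + 1/8 = 3/8 = 0.375.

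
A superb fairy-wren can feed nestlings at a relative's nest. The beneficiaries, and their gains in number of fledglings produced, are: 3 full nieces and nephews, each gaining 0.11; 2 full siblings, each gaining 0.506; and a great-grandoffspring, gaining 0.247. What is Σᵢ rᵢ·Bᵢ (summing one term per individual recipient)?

0.619375

r to a full niece or nephew = 1/4 (full aunt/uncle↔niece/nephew: two paths of length 3 through the shared grandparent pair: r = 2·(1/2)^3 = 1/4).
r to a full sibling = 0.5 (full sibs share both parents — two paths of length 2: r = 2·(1/2)^2 = 1/2).
r to a great-grandoffspring = 0.125 (three parent–offspring links: r = (1/2)^3 = 1/8).
Summing one r·B term per recipient: 3·0.25·0.11 + 2·0.5·0.506 + 1·0.125·0.247 = 0.619375.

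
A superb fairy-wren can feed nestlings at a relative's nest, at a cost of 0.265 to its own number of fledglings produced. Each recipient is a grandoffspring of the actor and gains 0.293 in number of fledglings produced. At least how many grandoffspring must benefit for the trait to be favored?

4

r to a grandoffspring = 1/4 (two parent–offspring links: r = (1/2)^2 = 1/4).
Hamilton's rule: n·r·B > C  ⇒  n > C/(r·B) = 0.265/(0.25·0.293) = 3.618.
The smallest integer exceeding 3.618 is 4.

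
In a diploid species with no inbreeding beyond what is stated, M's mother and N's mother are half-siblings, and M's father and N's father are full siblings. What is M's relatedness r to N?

Wright's path rule: contributions from independent ancestry routes add.
M and N are related in two ways: half first cousins through their mothers (r = 1/16) and first cousins through their fathers (r = 1/8).
r = 1/16 + 1/8 = 0.1875.

0.1875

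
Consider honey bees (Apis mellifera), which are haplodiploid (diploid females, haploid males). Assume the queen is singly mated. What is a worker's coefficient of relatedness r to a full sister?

Haplodiploid full sisters inherit their father's entire haploid genome identically (contributing 1/2) and on average half of their mother's contribution (1/2 · 1/2 = 1/4); r = 1/2 + 1/4 = 3/4.

0.75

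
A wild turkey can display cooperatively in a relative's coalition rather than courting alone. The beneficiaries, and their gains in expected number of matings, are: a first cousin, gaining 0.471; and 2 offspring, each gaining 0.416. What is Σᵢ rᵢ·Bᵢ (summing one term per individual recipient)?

r to a first cousin = 1/8 (first cousins share one grandparent pair — two paths of length 4: r = 2·(1/2)^4 = 1/8).
r to an offspring = 0.5 (one parent–offspring link: r = (1/2)^1 = 1/2).
Summing one r·B term per recipient: 1·0.125·0.471 + 2·0.5·0.416 = 0.474875.

0.474875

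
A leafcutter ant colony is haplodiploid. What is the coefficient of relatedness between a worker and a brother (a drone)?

0.25

Her haploid brother carries none of their father's genes and a random half of their mother's genome; that half matches the maternal half of her own genome with probability 1/2: r = 1/2 · 1/2 = 1/4.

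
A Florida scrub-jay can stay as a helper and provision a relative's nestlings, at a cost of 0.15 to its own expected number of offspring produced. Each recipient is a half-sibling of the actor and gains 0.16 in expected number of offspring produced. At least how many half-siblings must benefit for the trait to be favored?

4

r to a half-sibling = 1/4 (half-sibs share one parent — one path of length 2: r = (1/2)^2 = 1/4).
Hamilton's rule: n·r·B > C  ⇒  n > C/(r·B) = 0.15/(0.25·0.16) = 3.75.
The smallest integer exceeding 3.75 is 4.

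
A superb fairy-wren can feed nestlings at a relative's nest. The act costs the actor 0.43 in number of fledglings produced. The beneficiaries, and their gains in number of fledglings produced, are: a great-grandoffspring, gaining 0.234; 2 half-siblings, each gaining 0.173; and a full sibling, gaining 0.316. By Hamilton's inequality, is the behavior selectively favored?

No

Hamilton's rule: the trait is favored when the sum of r·B over every recipient exceeds the actor's cost C.
r to a great-grandoffspring = 0.125 (three parent–offspring links: r = (1/2)^3 = 1/8).
r to a half-sibling = 0.25 (half-sibs share one parent — one path of length 2: r = (1/2)^2 = 1/4).
r to a full sibling = 0.5 (full sibs share both parents — two paths of length 2: r = 2·(1/2)^2 = 1/2).
Summing one r·B term per recipient: 1·0.125·0.234 + 2·0.25·0.173 + 1·0.5·0.316 = 0.27375.
0.27375 < 0.43: the indirect benefit is less than the cost.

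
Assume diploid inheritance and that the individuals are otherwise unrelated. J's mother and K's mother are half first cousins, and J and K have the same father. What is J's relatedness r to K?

Wright's path rule: contributions from independent ancestry routes add.
J and K are related in two ways: half second cousins through their mothers (r = 1/64) and half-sibs through their shared father (r = 1/4).
r = 1/64 + 1/4 = 17/64 = 0.265625.

0.265625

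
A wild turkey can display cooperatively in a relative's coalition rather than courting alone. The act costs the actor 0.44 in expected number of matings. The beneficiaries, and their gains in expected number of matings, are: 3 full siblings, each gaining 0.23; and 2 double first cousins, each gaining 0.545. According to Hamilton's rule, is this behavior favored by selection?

Hamilton's rule: the trait is favored when the sum of r·B over every recipient exceeds the actor's cost C.
r to a full sibling = 1/2 (full sibs share both parents — two paths of length 2: r = 2·(1/2)^2 = 1/2).
r to a double first cousin = 0.25 (double first cousins share both grandparent pairs — four paths of length 4: r = 4·(1/2)^4 = 1/4).
Summing one r·B term per recipient: 3·0.5·0.23 + 2·0.25·0.545 = 0.6175.
0.6175 > 0.44: the indirect benefit exceeds the cost.

Yes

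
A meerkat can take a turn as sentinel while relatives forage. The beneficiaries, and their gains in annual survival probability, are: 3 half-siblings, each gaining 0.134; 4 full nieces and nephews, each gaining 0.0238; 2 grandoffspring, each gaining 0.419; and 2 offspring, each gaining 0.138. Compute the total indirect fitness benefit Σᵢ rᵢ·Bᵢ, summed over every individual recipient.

0.4718

r to a half-sibling = 1/4 (half-sibs share one parent — one path of length 2: r = (1/2)^2 = 1/4).
r to a full niece or nephew = 0.25 (full aunt/uncle↔niece/nephew: two paths of length 3 through the shared grandparent pair: r = 2·(1/2)^3 = 1/4).
r to a grandoffspring = 1/4 (two parent–offspring links: r = (1/2)^2 = 1/4).
r to an offspring = 1/2 (one parent–offspring link: r = (1/2)^1 = 1/2).
Summing one r·B term per recipient: 3·0.25·0.134 + 4·0.25·0.0238 + 2·0.25·0.419 + 2·0.5·0.138 = 0.4718.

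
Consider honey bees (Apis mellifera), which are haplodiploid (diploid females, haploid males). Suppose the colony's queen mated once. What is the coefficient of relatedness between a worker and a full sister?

0.75

Haplodiploid full sisters inherit their father's entire haploid genome identically (contributing 1/2) and on average half of their mother's contribution (1/2 · 1/2 = 1/4); r = 1/2 + 1/4 = 3/4.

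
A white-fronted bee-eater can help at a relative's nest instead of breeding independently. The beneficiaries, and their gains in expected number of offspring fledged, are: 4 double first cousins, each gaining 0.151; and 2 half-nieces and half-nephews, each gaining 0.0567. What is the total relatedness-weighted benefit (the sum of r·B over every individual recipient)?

r to a double first cousin = 1/4 (double first cousins share both grandparent pairs — four paths of length 4: r = 4·(1/2)^4 = 1/4).
r to a half-niece or half-nephew = 0.125 (half-aunt/uncle↔niece/nephew: one path of length 3: r = (1/2)^3 = 1/8).
Summing one r·B term per recipient: 4·0.25·0.151 + 2·0.125·0.0567 = 0.165175.

0.165175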